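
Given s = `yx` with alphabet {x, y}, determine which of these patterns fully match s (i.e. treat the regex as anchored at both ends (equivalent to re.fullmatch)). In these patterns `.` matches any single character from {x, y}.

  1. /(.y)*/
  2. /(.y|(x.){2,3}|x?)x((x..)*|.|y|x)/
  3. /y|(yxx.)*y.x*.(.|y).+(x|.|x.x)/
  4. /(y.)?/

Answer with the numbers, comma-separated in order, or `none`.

1 → no match
2 → no match
3 → no match
4 → match

4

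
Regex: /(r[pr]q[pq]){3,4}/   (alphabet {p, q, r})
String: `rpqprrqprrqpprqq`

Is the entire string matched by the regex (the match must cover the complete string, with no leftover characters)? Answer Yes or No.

No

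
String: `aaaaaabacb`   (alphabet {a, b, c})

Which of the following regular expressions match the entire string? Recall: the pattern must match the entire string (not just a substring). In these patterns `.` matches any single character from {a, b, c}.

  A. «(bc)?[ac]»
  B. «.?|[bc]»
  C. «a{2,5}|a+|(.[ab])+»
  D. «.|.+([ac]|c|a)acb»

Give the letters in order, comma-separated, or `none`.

A → no match
B → no match
C → match
D → no match

C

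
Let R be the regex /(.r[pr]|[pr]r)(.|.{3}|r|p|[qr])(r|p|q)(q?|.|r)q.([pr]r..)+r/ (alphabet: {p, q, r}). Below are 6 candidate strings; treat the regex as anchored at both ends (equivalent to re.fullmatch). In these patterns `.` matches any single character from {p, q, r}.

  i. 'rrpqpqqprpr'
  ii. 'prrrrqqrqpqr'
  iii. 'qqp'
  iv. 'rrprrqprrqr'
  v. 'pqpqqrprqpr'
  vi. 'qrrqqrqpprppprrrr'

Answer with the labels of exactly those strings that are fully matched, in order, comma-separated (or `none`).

i → no match
ii → no match
iii → no match — must end with 'r'
iv → no match
v → no match
vi → match

vi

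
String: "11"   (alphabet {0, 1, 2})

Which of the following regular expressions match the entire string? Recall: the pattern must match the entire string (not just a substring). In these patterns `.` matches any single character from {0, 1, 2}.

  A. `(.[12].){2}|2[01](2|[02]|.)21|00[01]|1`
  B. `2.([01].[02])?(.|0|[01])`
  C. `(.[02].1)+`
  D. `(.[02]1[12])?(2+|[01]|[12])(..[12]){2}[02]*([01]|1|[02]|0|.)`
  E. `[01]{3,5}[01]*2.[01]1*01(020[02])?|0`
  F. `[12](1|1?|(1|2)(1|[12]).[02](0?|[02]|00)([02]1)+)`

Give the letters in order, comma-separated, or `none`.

F

A → no match
B → no match — must start with "2"
C → no match
D → no match
E → no match
F → match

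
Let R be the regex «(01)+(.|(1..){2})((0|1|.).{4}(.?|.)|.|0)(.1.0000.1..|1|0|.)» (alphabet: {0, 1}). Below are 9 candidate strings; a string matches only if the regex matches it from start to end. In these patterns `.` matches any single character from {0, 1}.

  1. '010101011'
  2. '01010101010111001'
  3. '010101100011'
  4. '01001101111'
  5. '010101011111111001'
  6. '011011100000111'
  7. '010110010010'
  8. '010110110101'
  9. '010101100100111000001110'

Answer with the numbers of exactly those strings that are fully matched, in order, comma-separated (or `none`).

1. '010101011' → match
2 → match
3. '010101100011' → match
4. '01001101111' → no match
5 → no match
6 → match
7. '010110010010' → match
8. '010110110101' → match
9 → match

1, 2, 3, 6, 7, 8, 9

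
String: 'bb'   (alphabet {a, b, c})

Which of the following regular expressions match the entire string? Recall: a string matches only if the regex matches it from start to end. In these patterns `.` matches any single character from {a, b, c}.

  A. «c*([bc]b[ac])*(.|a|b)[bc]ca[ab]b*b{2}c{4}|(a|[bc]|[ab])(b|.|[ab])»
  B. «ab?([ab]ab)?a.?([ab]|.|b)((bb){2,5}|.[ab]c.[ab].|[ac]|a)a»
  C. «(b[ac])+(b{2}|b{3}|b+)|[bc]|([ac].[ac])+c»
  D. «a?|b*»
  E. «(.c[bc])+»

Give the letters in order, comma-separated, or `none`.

A → match
B → no match — must start with 'a'
C → no match
D → match
E → no match

A, D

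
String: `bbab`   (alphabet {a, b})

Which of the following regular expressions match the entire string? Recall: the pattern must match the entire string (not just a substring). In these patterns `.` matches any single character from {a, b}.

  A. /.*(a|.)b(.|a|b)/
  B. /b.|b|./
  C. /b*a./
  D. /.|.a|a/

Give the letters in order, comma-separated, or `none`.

C

A → no match
B → no match
C → match
D → no match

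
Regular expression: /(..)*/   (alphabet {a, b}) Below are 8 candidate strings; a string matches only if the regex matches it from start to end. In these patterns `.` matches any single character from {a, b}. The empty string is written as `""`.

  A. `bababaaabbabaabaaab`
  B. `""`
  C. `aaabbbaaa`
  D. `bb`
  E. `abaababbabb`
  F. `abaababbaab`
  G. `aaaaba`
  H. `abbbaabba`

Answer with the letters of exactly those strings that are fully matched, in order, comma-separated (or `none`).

A → no match
B → match
C → no match
D → match
E → no match
F → no match
G → match
H → no match

B, D, G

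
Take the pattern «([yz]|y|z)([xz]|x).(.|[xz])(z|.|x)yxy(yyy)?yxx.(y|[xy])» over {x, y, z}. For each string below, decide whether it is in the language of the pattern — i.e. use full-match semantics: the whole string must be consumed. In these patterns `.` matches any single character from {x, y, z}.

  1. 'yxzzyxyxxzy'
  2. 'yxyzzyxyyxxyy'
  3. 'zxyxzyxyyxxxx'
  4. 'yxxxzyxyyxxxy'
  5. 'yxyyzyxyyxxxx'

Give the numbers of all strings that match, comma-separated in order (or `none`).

2, 3, 4, 5

1 → no match
2 → match
3 → match
4 → match
5 → match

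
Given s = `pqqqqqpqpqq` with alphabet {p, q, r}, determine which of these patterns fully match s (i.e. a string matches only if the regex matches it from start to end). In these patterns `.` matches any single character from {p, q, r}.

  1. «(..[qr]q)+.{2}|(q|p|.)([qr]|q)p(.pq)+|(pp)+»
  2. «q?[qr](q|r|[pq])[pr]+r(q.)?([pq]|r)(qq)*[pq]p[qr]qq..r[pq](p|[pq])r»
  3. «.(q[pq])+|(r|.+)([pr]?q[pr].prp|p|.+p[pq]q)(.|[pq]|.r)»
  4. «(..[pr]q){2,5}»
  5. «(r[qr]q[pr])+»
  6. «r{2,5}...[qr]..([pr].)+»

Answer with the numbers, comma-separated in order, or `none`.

3

1 → no match
2 → no match — must end with `r`
3 → match
4 → no match
5 → no match — must start with `r`
6 → no match — must start with `r`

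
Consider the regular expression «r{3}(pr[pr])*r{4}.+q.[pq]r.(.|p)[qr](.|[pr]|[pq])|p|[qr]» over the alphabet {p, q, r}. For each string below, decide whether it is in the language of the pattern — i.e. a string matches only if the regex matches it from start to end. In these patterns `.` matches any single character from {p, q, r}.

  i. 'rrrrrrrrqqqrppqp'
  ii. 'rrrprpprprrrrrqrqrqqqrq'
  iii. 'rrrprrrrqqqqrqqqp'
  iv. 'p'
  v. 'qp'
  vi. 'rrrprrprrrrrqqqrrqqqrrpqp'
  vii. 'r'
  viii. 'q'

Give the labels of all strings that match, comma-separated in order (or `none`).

i, iv, vii, viii

i → match
ii → no match
iii → no match
iv. 'p' → match
v. 'qp' → no match
vi → no match
vii. 'r' → match
viii. 'q' → match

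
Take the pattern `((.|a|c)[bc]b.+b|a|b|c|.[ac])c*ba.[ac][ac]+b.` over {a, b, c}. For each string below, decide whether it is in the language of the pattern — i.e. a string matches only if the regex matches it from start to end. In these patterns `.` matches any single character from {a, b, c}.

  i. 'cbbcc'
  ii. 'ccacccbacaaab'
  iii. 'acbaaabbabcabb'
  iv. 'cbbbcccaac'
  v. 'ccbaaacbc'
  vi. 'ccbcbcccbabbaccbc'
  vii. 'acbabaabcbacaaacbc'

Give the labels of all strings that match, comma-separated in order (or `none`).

i. 'cbbcc' → no match
ii → no match
iii → match
iv. 'cbbbcccaac' → no match
v. 'ccbaaacbc' → match
vi → no match
vii → match

iii, v, vii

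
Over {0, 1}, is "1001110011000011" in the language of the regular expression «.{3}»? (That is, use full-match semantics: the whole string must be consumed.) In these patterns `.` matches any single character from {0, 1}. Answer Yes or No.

No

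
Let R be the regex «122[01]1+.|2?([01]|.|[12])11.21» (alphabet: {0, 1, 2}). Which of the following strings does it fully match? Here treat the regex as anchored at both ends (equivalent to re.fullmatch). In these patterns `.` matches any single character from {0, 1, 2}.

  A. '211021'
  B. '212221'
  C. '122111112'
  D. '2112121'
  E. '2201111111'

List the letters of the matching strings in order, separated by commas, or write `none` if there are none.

A, C

A → match
B → no match
C → match
D → no match
E → no match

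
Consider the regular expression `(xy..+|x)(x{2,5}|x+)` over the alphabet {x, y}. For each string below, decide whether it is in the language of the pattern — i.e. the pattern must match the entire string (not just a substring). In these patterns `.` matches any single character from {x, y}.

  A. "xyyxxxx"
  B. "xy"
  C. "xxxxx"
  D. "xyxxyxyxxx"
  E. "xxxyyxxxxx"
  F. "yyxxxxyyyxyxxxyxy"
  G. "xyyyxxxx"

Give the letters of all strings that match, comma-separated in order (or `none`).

A, C, D, G

A → match
B → no match — must end with "x"
C → match
D → match
E → no match
F → no match — must end with "x"
G → match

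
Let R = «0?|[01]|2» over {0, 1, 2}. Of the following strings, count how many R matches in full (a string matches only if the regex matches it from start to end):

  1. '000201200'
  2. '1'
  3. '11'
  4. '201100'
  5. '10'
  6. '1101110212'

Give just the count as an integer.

1

1. '000201200' → no match
2. '1' → match
3. '11' → no match
4. '201100' → no match
5. '10' → no match
6. '1101110212' → no match
Total matched: 1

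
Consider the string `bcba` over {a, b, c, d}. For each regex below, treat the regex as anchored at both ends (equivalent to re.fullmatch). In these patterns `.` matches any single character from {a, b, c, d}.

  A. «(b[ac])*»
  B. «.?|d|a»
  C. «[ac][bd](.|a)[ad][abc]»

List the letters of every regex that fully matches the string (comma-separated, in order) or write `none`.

A

A → match
B → no match
C → no match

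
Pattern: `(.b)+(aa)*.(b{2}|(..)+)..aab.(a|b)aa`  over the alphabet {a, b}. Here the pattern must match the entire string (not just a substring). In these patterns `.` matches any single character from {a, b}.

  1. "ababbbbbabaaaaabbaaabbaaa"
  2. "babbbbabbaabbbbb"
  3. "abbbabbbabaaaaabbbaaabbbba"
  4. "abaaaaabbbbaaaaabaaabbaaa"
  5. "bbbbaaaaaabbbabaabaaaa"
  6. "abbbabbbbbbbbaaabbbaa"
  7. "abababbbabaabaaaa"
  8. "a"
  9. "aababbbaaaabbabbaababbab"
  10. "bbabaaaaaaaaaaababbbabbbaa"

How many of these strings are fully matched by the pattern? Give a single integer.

1

1 → no match
2 → no match — must end with "aa"
3 → no match — must end with "aa"
4 → no match
5 → match
6 → no match
7 → no match
8 → no match — must end with "aa"
9 → no match — must end with "aa"
10 → no match
Total matched: 1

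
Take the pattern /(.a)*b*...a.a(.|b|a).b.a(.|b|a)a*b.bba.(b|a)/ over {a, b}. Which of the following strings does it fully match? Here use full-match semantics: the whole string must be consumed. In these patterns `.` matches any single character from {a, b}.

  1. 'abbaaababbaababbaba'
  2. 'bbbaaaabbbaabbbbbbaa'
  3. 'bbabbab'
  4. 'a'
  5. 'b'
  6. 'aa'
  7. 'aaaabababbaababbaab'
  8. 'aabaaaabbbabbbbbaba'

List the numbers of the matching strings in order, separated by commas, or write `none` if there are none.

1 → match
2 → no match
3 → no match
4 → no match
5 → no match
6 → no match
7 → match
8 → match

1, 7, 8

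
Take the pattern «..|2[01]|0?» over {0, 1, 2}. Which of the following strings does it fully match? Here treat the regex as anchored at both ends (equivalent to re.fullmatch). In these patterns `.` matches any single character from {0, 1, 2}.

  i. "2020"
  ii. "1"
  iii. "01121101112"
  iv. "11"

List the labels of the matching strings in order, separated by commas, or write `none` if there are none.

i → no match
ii → no match
iii → no match
iv → match

iv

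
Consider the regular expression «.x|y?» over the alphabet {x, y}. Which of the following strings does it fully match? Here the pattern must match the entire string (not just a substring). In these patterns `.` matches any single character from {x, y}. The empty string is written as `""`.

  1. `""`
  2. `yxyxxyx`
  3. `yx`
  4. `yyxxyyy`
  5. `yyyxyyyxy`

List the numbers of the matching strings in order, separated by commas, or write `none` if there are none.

1, 3

1. `""` → match
2. `yxyxxyx` → no match
3. `yx` → match
4. `yyxxyyy` → no match
5. `yyyxyyyxy` → no match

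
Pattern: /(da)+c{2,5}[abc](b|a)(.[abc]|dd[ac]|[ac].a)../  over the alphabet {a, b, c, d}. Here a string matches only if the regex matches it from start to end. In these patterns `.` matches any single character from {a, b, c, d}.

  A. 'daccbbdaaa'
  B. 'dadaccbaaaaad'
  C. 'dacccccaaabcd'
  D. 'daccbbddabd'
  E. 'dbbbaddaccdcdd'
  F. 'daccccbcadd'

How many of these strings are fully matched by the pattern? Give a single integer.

A → match
B → match
C → match
D → match
E → no match — must start with 'da'
F → match
Total matched: 5

5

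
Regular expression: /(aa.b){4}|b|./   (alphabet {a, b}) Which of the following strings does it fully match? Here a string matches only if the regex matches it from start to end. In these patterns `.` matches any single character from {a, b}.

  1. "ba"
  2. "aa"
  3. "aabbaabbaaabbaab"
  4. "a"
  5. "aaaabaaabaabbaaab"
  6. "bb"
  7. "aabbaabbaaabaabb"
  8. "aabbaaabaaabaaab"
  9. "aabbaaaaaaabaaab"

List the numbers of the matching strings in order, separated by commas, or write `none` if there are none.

4, 7, 8

1 → no match
2 → no match
3 → no match
4 → match
5 → no match
6 → no match
7 → match
8 → match
9 → no match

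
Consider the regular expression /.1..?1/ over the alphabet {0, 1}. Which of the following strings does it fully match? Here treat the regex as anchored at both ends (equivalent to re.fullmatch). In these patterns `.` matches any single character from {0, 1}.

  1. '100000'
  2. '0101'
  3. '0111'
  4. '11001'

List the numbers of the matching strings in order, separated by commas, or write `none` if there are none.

2, 3, 4

1 → no match — must end with '1'
2 → match
3 → match
4 → match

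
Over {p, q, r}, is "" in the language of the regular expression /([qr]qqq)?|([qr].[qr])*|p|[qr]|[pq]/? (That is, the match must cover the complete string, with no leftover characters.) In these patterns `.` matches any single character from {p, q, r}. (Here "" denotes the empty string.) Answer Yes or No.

Yes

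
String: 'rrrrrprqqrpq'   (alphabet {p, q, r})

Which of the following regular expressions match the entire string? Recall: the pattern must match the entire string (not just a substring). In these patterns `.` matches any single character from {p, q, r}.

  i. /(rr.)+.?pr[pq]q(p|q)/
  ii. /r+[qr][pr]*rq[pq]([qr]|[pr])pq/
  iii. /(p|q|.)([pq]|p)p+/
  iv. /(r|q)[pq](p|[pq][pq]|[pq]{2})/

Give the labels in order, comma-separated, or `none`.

i → no match
ii → match
iii → no match — must end with 'p'
iv → no match

ii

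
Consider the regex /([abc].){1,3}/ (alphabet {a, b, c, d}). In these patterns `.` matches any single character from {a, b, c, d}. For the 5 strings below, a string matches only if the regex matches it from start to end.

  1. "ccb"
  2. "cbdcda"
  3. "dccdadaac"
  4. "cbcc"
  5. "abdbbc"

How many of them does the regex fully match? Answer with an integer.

1. "ccb" → no match
2. "cbdcda" → no match
3. "dccdadaac" → no match
4. "cbcc" → match
5. "abdbbc" → no match
Total matched: 1

1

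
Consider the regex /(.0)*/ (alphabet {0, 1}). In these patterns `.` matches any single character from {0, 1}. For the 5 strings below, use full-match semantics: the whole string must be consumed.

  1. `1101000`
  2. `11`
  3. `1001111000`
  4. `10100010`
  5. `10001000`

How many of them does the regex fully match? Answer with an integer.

1 → no match
2 → no match
3 → no match
4 → match
5 → match
Total matched: 2

2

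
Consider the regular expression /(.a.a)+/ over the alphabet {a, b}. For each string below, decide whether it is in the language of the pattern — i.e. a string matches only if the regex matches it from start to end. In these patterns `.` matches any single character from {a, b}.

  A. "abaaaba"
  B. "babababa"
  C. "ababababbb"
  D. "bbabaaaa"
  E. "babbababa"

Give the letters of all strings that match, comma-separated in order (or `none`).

A → no match
B → match
C → no match — must end with "a"
D → no match
E → no match

B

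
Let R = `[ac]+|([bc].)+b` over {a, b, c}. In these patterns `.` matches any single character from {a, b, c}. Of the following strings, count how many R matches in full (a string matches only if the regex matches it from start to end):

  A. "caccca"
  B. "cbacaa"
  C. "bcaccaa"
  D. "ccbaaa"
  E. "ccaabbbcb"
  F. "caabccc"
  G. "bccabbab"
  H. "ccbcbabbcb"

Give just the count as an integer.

A. "caccca" → match
B. "cbacaa" → no match
C. "bcaccaa" → no match
D. "ccbaaa" → no match
E. "ccaabbbcb" → no match
F. "caabccc" → no match
G. "bccabbab" → no match
H. "ccbcbabbcb" → no match
Total matched: 1

1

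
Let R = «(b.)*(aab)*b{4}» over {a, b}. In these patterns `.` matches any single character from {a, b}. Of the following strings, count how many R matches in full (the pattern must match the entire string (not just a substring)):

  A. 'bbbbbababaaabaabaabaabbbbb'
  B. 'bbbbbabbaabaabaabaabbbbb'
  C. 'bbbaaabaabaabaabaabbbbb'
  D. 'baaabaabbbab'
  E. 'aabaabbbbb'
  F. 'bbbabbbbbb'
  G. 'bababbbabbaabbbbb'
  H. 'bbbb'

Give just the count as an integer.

A → match
B → match
C → match
D → no match
E → match
F → match
G → match
H → match
Total matched: 7

7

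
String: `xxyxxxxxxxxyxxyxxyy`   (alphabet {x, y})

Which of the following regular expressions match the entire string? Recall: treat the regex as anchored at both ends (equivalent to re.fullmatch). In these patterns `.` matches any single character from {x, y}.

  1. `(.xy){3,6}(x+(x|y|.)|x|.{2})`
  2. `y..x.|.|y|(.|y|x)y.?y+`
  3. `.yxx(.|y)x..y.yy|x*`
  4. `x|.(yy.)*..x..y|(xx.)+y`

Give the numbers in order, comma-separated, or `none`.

1 → no match
2 → no match
3 → no match
4 → match

4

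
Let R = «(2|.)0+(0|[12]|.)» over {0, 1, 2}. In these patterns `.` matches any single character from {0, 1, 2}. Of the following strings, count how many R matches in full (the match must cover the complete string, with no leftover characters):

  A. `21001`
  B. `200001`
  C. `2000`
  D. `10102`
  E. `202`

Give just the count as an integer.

A. `21001` → no match
B. `200001` → match
C. `2000` → match
D. `10102` → no match
E. `202` → match
Total matched: 3

3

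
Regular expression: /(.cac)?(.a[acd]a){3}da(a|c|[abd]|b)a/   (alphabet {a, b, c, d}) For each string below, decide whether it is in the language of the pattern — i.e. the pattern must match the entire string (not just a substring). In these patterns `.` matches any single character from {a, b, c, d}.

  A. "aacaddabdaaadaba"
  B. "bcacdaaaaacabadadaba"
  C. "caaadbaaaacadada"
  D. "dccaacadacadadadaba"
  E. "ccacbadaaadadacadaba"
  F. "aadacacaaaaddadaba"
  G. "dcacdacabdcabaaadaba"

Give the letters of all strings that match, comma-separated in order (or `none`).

A → no match
B → match
C → no match
D → no match
E → match
F → no match
G → no match

B, E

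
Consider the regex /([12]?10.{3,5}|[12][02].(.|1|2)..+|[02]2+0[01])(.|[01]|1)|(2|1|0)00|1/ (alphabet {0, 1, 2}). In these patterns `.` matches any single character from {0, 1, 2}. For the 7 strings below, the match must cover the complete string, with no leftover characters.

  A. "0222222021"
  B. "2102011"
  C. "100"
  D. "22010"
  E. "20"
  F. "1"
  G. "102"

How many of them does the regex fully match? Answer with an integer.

A. "0222222021" → no match
B. "2102011" → match
C. "100" → match
D. "22010" → match
E. "20" → no match
F. "1" → match
G. "102" → no match
Total matched: 4

4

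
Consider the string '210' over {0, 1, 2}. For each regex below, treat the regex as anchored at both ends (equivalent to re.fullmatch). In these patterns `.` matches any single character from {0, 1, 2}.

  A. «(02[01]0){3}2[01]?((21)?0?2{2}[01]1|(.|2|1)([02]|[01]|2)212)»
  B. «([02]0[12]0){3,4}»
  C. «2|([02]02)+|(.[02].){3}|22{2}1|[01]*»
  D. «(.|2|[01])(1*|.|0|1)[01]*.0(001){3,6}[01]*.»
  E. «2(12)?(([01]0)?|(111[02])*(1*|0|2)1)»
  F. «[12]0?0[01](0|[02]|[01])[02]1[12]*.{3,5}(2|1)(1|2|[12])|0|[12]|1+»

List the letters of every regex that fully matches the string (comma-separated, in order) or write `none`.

E

A → no match — must start with '02'
B → no match
C → no match
D → no match
E → match
F → no match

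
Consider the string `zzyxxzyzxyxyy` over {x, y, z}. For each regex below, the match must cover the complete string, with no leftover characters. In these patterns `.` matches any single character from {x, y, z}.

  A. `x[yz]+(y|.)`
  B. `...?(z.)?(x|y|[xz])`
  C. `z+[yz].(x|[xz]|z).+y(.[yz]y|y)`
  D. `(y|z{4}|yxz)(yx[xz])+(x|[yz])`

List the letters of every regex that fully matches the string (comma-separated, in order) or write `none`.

C

A → no match — must start with `x`
B → no match
C → match
D → no match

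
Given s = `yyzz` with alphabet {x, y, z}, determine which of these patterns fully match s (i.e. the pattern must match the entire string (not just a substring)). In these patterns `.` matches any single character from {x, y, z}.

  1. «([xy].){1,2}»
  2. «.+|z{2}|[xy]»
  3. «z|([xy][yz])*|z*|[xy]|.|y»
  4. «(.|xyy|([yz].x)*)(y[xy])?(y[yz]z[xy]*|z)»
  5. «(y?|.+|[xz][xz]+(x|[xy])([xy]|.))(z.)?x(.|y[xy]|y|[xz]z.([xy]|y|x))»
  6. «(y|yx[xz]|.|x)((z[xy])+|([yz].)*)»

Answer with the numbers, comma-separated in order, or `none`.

1 → no match
2 → match
3 → no match
4 → match
5 → no match
6 → no match

2, 4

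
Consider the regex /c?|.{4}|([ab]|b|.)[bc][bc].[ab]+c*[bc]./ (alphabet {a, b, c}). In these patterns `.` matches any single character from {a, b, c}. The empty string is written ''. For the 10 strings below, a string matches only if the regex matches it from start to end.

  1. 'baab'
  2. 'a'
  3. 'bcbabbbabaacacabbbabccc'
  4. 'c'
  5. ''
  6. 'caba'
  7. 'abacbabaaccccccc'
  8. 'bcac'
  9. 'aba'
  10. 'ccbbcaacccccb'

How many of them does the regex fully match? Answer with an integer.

1 → match
2 → no match
3 → no match
4 → match
5 → match
6 → match
7 → no match
8 → match
9 → no match
10 → no match
Total matched: 5

5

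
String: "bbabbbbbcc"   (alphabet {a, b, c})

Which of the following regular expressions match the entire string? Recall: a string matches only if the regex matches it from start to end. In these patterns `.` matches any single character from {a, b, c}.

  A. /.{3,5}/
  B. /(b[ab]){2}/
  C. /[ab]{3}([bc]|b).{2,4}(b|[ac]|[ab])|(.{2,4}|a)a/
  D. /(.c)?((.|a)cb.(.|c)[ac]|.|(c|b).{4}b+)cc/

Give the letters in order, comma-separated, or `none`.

A → no match
B → no match
C → no match
D → match

D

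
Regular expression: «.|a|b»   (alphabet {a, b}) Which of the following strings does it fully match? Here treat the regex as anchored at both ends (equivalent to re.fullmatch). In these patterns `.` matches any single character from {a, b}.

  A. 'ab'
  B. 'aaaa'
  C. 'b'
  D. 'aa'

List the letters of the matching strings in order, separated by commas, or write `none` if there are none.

C

A → no match
B → no match
C → match
D → no match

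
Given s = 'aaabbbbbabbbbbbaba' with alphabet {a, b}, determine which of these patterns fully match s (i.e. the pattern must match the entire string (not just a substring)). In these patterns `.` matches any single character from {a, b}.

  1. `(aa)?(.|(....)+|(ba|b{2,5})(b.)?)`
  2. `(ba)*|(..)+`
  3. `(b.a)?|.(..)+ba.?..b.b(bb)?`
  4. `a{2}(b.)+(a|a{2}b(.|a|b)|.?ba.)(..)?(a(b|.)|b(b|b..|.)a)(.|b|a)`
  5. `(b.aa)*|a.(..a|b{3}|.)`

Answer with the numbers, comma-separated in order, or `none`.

1, 2

1 → match
2 → match
3 → no match
4 → no match
5 → no match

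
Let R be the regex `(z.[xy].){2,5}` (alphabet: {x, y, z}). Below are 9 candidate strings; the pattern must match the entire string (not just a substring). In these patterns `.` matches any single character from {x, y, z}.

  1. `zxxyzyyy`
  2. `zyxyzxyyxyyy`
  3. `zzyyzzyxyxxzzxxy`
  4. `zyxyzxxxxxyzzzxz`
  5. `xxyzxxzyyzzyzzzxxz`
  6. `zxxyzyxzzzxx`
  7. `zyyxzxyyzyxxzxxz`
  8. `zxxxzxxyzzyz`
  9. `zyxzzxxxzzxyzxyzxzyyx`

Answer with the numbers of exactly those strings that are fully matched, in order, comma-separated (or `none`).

1 → match
2 → no match
3 → no match
4 → no match
5 → no match — must start with `z`
6 → match
7 → match
8 → match
9 → no match

1, 6, 7, 8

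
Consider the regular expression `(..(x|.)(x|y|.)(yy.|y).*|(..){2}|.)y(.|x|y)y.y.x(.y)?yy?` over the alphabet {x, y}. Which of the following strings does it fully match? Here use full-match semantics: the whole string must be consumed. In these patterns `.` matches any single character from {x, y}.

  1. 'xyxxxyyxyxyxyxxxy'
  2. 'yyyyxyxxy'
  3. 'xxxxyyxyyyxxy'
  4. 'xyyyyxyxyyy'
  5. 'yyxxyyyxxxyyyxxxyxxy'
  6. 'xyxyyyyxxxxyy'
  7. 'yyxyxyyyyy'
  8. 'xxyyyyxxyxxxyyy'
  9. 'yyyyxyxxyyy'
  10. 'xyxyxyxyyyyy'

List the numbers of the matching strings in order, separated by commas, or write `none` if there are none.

2, 3, 9

1 → no match
2 → match
3 → match
4 → no match
5 → no match
6 → no match
7 → no match
8 → no match
9 → match
10 → no match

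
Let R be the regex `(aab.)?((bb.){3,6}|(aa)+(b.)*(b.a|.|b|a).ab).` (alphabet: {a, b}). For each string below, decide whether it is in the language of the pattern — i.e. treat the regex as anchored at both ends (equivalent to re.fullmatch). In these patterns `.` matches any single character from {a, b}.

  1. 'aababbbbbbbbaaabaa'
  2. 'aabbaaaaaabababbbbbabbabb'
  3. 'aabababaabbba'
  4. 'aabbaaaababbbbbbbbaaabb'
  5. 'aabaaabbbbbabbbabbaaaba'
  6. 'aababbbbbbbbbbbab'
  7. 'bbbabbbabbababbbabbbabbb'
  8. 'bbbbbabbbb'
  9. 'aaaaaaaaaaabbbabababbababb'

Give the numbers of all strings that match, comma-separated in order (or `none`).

2, 4, 5, 6, 8

1 → no match
2 → match
3 → no match
4 → match
5 → match
6 → match
7 → no match
8 → match
9 → no match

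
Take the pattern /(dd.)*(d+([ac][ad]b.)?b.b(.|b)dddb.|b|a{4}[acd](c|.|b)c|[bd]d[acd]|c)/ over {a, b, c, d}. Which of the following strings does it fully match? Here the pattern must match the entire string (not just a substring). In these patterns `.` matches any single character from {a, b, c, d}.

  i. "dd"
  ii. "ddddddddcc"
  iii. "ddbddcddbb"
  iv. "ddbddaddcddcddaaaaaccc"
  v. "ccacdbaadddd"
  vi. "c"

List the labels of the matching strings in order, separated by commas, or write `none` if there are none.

i. "dd" → no match
ii. "ddddddddcc" → match
iii. "ddbddcddbb" → match
iv → match
v. "ccacdbaadddd" → no match
vi. "c" → match

ii, iii, iv, vi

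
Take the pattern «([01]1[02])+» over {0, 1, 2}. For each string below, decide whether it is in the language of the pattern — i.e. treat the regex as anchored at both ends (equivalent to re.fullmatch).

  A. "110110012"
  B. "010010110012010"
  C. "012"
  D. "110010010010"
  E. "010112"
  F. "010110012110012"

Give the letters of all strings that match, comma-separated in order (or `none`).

A → match
B → match
C → match
D → match
E → match
F → match

A, B, C, D, E, F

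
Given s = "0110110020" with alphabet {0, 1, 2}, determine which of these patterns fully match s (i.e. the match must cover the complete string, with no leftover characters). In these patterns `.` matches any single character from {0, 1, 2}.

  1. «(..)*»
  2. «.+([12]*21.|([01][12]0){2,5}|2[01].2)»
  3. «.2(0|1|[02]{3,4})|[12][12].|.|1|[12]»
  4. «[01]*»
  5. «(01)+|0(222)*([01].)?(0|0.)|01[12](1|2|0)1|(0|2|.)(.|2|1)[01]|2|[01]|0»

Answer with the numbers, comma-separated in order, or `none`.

1, 2

1 → match
2 → match
3 → no match
4 → no match
5 → no match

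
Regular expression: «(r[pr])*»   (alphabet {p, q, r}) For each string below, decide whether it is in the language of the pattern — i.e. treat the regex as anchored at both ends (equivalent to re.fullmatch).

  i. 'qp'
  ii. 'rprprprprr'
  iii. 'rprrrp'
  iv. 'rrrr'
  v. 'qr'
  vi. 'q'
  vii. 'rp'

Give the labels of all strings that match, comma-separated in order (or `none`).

i → no match
ii → match
iii → match
iv → match
v → no match
vi → no match
vii → match

ii, iii, iv, vii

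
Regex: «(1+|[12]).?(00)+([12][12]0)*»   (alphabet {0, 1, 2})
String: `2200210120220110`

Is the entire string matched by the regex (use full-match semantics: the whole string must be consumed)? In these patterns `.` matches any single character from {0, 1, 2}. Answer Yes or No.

Yes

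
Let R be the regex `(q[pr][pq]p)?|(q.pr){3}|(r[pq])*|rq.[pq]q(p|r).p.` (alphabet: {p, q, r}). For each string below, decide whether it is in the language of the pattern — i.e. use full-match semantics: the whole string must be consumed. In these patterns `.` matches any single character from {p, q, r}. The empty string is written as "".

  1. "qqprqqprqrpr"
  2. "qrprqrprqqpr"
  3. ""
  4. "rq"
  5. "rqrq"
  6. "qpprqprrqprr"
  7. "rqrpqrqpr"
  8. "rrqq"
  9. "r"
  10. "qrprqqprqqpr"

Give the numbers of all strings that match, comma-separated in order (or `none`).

1 → match
2 → match
3 → match
4 → match
5 → match
6 → no match
7 → match
8 → no match
9 → no match
10 → match

1, 2, 3, 4, 5, 7, 10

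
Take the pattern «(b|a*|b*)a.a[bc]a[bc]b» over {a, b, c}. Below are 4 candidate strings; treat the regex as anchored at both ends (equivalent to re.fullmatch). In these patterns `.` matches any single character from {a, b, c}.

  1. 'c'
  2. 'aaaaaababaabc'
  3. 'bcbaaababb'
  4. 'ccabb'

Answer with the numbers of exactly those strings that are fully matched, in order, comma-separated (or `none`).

none

1 → no match — must end with 'b'
2 → no match — must end with 'b'
3 → no match
4 → no match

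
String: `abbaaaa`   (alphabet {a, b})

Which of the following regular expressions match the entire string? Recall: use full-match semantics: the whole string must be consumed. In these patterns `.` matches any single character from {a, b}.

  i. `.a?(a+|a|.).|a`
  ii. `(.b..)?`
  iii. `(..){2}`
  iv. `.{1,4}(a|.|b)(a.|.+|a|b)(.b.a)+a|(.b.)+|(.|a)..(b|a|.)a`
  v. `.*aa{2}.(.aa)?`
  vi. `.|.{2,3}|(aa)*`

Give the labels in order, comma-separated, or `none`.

i → no match
ii → no match
iii → no match
iv → no match
v → match
vi → no match

v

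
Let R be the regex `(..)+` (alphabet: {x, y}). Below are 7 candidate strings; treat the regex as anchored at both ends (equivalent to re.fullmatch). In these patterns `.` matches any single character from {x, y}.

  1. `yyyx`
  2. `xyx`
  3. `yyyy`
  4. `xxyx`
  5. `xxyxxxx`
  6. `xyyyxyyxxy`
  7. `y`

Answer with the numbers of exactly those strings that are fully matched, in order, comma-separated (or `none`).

1 → match
2 → no match
3 → match
4 → match
5 → no match
6 → match
7 → no match

1, 3, 4, 6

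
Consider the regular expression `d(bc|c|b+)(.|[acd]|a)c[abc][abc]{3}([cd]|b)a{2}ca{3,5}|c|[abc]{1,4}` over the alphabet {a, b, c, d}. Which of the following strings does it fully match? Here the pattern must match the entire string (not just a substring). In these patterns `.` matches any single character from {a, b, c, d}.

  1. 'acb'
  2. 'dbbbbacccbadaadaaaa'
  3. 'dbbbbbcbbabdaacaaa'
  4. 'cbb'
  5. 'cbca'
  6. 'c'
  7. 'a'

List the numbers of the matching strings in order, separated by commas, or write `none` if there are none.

1, 3, 4, 5, 6, 7

1. 'acb' → match
2 → no match
3 → match
4. 'cbb' → match
5. 'cbca' → match
6. 'c' → match
7. 'a' → match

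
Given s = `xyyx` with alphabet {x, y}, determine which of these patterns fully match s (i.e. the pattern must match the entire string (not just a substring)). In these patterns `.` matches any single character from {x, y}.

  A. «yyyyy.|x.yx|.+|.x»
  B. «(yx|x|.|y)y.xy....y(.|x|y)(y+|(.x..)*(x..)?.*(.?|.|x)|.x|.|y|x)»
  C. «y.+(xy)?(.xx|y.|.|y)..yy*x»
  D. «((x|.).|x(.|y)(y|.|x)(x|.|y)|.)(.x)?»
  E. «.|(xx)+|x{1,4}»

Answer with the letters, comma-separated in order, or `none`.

A → match
B → no match
C → no match — must start with `y`
D → match
E → no match

A, D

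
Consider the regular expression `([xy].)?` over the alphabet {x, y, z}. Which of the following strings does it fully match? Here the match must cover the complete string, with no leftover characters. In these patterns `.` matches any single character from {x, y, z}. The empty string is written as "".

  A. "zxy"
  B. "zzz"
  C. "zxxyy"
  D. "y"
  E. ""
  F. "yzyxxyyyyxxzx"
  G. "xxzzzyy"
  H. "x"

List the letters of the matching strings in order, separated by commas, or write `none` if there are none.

E

A → no match
B → no match
C → no match
D → no match
E → match
F → no match
G → no match
H → no match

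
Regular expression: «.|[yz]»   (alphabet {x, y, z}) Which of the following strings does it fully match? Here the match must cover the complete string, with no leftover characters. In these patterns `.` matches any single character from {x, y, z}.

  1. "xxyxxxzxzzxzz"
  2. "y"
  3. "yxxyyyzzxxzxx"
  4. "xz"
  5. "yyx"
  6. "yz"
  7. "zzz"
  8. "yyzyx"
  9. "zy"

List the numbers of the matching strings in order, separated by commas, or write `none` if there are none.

1 → no match
2 → match
3 → no match
4 → no match
5 → no match
6 → no match
7 → no match
8 → no match
9 → no match

2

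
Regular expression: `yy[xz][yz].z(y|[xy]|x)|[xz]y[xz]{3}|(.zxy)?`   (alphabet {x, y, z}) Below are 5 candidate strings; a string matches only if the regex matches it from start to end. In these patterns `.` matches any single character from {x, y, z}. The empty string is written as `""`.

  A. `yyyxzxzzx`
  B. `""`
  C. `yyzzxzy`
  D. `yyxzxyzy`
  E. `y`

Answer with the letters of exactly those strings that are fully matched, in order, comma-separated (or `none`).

A. `yyyxzxzzx` → no match
B. `""` → match
C. `yyzzxzy` → match
D. `yyxzxyzy` → no match
E. `y` → no match

B, C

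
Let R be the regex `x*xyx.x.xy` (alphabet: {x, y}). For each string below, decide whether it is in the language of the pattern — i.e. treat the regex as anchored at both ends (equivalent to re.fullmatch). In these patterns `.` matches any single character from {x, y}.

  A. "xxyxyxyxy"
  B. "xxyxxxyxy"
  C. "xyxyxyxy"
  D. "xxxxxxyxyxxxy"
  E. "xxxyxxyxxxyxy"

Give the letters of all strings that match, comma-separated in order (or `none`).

A → match
B → match
C → match
D → match
E → no match

A, B, C, D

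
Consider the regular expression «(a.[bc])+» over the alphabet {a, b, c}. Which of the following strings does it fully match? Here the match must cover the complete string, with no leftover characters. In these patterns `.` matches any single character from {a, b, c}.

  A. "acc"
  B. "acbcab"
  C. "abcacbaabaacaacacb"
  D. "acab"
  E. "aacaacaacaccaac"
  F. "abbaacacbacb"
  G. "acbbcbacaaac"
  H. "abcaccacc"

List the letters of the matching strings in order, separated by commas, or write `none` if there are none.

A → match
B → no match
C → match
D → no match
E → match
F → match
G → no match
H → match

A, C, E, F, H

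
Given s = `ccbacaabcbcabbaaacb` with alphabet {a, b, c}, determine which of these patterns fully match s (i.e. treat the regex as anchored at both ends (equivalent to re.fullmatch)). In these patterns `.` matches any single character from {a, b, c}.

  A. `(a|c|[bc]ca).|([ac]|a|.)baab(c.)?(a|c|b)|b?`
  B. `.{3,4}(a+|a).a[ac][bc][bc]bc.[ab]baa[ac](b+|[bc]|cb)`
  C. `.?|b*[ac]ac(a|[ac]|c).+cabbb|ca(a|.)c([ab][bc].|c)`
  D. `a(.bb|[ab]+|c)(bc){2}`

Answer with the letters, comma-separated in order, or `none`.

B

A → no match
B → match
C → no match
D → no match — must start with `a`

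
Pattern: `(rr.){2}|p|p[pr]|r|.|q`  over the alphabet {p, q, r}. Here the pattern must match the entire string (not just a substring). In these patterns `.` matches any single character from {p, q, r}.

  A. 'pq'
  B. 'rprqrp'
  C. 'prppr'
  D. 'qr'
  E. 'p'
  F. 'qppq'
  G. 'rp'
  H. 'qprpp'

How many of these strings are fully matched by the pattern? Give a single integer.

A. 'pq' → no match
B. 'rprqrp' → no match
C. 'prppr' → no match
D. 'qr' → no match
E. 'p' → match
F. 'qppq' → no match
G. 'rp' → no match
H. 'qprpp' → no match
Total matched: 1

1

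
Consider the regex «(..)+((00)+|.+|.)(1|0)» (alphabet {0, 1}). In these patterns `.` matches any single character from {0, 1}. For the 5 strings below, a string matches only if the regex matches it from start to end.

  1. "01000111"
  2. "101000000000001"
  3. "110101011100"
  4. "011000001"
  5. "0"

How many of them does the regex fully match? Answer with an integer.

4

1 → match
2 → match
3 → match
4 → match
5 → no match
Total matched: 4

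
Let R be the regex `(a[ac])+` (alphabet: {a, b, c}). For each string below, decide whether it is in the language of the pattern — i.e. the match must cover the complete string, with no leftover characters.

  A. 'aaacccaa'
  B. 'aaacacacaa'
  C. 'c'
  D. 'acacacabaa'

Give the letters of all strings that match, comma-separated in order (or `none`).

A. 'aaacccaa' → no match
B. 'aaacacacaa' → match
C. 'c' → no match — must start with 'a'
D. 'acacacabaa' → no match

B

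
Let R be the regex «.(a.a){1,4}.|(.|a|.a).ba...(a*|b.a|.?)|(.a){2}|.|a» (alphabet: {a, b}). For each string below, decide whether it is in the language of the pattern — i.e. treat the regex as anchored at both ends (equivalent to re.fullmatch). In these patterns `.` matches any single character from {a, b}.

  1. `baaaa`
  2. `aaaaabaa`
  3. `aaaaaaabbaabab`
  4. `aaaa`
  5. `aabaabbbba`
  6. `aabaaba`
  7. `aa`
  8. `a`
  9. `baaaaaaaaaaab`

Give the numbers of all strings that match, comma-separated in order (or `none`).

1 → match
2 → match
3 → no match
4 → match
5 → match
6 → match
7 → no match
8 → match
9 → no match

1, 2, 4, 5, 6, 8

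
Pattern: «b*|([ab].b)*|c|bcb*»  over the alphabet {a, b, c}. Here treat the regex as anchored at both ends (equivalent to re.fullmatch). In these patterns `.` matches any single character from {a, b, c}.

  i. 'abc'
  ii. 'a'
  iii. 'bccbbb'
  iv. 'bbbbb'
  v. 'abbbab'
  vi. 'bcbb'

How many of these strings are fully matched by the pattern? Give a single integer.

i → no match
ii → no match
iii → no match
iv → match
v → match
vi → match
Total matched: 3

3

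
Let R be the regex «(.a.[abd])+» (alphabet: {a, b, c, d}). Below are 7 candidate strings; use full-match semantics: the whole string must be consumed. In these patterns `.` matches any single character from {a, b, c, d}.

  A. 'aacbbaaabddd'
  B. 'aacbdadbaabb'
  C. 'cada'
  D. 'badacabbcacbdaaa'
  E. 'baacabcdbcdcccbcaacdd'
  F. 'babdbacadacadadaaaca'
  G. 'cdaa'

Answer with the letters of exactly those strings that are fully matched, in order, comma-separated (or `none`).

A → no match
B → match
C → match
D → match
E → no match
F → match
G → no match

B, C, D, F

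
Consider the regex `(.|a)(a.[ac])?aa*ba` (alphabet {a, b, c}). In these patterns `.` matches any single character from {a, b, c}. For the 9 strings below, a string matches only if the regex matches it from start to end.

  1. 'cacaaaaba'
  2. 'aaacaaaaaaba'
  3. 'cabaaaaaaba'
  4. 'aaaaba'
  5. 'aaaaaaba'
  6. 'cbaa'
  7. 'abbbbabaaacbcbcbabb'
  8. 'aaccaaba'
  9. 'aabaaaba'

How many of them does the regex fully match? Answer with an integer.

7

1 → match
2 → match
3 → match
4 → match
5 → match
6 → no match — must end with 'ba'
7 → no match — must end with 'ba'
8 → match
9 → match
Total matched: 7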